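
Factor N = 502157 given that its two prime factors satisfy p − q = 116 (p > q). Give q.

653

Since p = q + 116, we have 502157 = q(q + 116), so q² + 116q − 502157 = 0.
Discriminant: 116² + 4·502157 = 13456 + 2008628 = 2022084; √2022084 = 1422.
q = (−116 + 1422)/2 = 653, and p = q + 116 = 769.
Check: 653 · 769 = 502157.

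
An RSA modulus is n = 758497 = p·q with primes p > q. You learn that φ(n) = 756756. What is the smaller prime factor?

φ(n) = (p−1)(q−1) = n − (p+q) + 1, so p + q = 758497 − 756756 + 1 = 1742.
p and q are the roots of t² − 1742t + 758497 = 0.
Discriminant: 1742² − 4·758497 = 3034564 − 3033988 = 576; √576 = 24.
q = (1742 − 24)/2 = 859, p = (1742 + 24)/2 = 883.
Check: 859 · 883 = 758497.

859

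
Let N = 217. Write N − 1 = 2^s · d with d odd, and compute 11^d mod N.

15

217 − 1 = 216 = 2^3 · 27, so d = 27.
11^1 ≡ 11 (mod 217)
11^2 ≡ 11^2 = 121 ≡ 121 (mod 217)
11^4 ≡ 121^2 = 14641 ≡ 102 (mod 217)
11^8 ≡ 102^2 = 10404 ≡ 205 (mod 217)
11^16 ≡ 205^2 = 42025 ≡ 144 (mod 217)
27 = 16 + 8 + 2 + 1 in binary powers of 2.
So 11^27 ≡ 144 · 205 · 121 · 11 ≡ 15 (mod 217).
Squaring chain: 15 → 8 → 64; never reaches −1, so base 11 is a Miller–Rabin witness that 217 is composite.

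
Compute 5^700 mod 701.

5^1 ≡ 5 (mod 701)
5^2 ≡ 5^2 = 25 ≡ 25 (mod 701)
5^4 ≡ 25^2 = 625 ≡ 625 (mod 701)
5^8 ≡ 625^2 = 390625 ≡ 168 (mod 701)
5^16 ≡ 168^2 = 28224 ≡ 184 (mod 701)
5^32 ≡ 184^2 = 33856 ≡ 208 (mod 701)
5^64 ≡ 208^2 = 43264 ≡ 503 (mod 701)
5^128 ≡ 503^2 = 253009 ≡ 649 (mod 701)
5^256 ≡ 649^2 = 421201 ≡ 601 (mod 701)
5^512 ≡ 601^2 = 361201 ≡ 186 (mod 701)
700 = 512 + 128 + 32 + 16 + 8 + 4 in binary powers of 2.
So 5^700 ≡ 186 · 649 · 208 · 184 · 168 · 625 ≡ 1 (mod 701).
Since the result is 1, base 5 gives no evidence that 701 is composite.

1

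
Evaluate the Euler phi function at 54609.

35856

Factor: 54609 = 3 · 109 · 167.
φ(54609) = (3−1) · (109−1) · (167−1) = 2 · 108 · 166 = 35856.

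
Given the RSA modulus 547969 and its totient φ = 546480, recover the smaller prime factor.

φ(n) = (p−1)(q−1) = n − (p+q) + 1, so p + q = 547969 − 546480 + 1 = 1490.
p and q are the roots of t² − 1490t + 547969 = 0.
Discriminant: 1490² − 4·547969 = 2220100 − 2191876 = 28224; √28224 = 168.
q = (1490 − 168)/2 = 661, p = (1490 + 168)/2 = 829.
Check: 661 · 829 = 547969.

661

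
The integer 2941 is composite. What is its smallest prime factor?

17

2941 is odd.
Digit sum 16, not divisible by 3.
Ends in 1: not divisible by 5.
7: 2941 = 7·420 + 1
11: 2941 = 11·267 + 4
13: 2941 = 13·226 + 3
17: 2941 = 17·173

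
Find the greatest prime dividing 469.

469 = 7 · 67
67 is prime.
So 469 = 7 · 67; the largest prime factor is 67.

67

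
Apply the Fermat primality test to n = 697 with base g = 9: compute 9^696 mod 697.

9^1 ≡ 9 (mod 697)
9^2 ≡ 9^2 = 81 ≡ 81 (mod 697)
9^4 ≡ 81^2 = 6561 ≡ 288 (mod 697)
9^8 ≡ 288^2 = 82944 ≡ 1 (mod 697)
9^16 ≡ 1^2 = 1 ≡ 1 (mod 697)
9^32 ≡ 1^2 = 1 ≡ 1 (mod 697)
9^64 ≡ 1^2 = 1 ≡ 1 (mod 697)
9^128 ≡ 1^2 = 1 ≡ 1 (mod 697)
9^256 ≡ 1^2 = 1 ≡ 1 (mod 697)
9^512 ≡ 1^2 = 1 ≡ 1 (mod 697)
696 = 512 + 128 + 32 + 16 + 8 in binary powers of 2.
So 9^696 ≡ 1 · 1 · 1 · 1 · 1 ≡ 1 (mod 697).
Since the result is 1, base 9 gives no evidence that 697 is composite.

1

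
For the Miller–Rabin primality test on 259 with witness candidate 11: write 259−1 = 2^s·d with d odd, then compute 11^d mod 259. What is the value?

36

259 − 1 = 258 = 2^1 · 129, so d = 129.
11^1 ≡ 11 (mod 259)
11^2 ≡ 11^2 = 121 ≡ 121 (mod 259)
11^4 ≡ 121^2 = 14641 ≡ 137 (mod 259)
11^8 ≡ 137^2 = 18769 ≡ 121 (mod 259)
11^16 ≡ 121^2 = 14641 ≡ 137 (mod 259)
11^32 ≡ 137^2 = 18769 ≡ 121 (mod 259)
11^64 ≡ 121^2 = 14641 ≡ 137 (mod 259)
11^128 ≡ 137^2 = 18769 ≡ 121 (mod 259)
129 = 128 + 1 in binary powers of 2.
So 11^129 ≡ 121 · 11 ≡ 36 (mod 259).
Squaring chain: 36; never reaches −1, so base 11 is a Miller–Rabin witness that 259 is composite.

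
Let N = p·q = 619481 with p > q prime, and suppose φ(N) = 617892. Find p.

φ(n) = (p−1)(q−1) = n − (p+q) + 1, so p + q = 619481 − 617892 + 1 = 1590.
p and q are the roots of t² − 1590t + 619481 = 0.
Discriminant: 1590² − 4·619481 = 2528100 − 2477924 = 50176; √50176 = 224.
q = (1590 − 224)/2 = 683, p = (1590 + 224)/2 = 907.
Check: 683 · 907 = 619481.

907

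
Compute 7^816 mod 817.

1

7^1 ≡ 7 (mod 817)
7^2 ≡ 7^2 = 49 ≡ 49 (mod 817)
7^4 ≡ 49^2 = 2401 ≡ 767 (mod 817)
7^8 ≡ 767^2 = 588289 ≡ 49 (mod 817)
7^16 ≡ 49^2 = 2401 ≡ 767 (mod 817)
7^32 ≡ 767^2 = 588289 ≡ 49 (mod 817)
7^64 ≡ 49^2 = 2401 ≡ 767 (mod 817)
7^128 ≡ 767^2 = 588289 ≡ 49 (mod 817)
7^256 ≡ 49^2 = 2401 ≡ 767 (mod 817)
7^512 ≡ 767^2 = 588289 ≡ 49 (mod 817)
816 = 512 + 256 + 32 + 16 in binary powers of 2.
So 7^816 ≡ 49 · 767 · 49 · 767 ≡ 1 (mod 817).
Since the result is 1, base 7 gives no evidence that 817 is composite.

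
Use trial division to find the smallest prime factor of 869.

11

869 is odd.
Digit sum 23, not divisible by 3.
Ends in 9: not divisible by 5.
7: 869 = 7·124 + 1
11: 869 = 11·79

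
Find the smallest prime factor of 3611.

23

3611 is odd.
Digit sum 11, not divisible by 3.
Ends in 1: not divisible by 5.
7: 3611 = 7·515 + 6
11: 3611 = 11·328 + 3
13: 3611 = 13·277 + 10
17: 3611 = 17·212 + 7
19: 3611 = 19·190 + 1
23: 3611 = 23·157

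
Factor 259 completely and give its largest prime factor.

37

259 = 7 · 37
37 is prime.
So 259 = 7 · 37; the largest prime factor is 37.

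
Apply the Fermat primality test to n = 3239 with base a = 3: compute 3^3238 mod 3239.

155

3^1 ≡ 3 (mod 3239)
3^2 ≡ 3^2 = 9 ≡ 9 (mod 3239)
3^4 ≡ 9^2 = 81 ≡ 81 (mod 3239)
3^8 ≡ 81^2 = 6561 ≡ 83 (mod 3239)
3^16 ≡ 83^2 = 6889 ≡ 411 (mod 3239)
3^32 ≡ 411^2 = 168921 ≡ 493 (mod 3239)
3^64 ≡ 493^2 = 243049 ≡ 124 (mod 3239)
3^128 ≡ 124^2 = 15376 ≡ 2420 (mod 3239)
3^256 ≡ 2420^2 = 5856400 ≡ 288 (mod 3239)
3^512 ≡ 288^2 = 82944 ≡ 1969 (mod 3239)
3^1024 ≡ 1969^2 = 3876961 ≡ 3117 (mod 3239)
3^2048 ≡ 3117^2 = 9715689 ≡ 1928 (mod 3239)
3238 = 2048 + 1024 + 128 + 32 + 4 + 2 in binary powers of 2.
So 3^3238 ≡ 1928 · 3117 · 2420 · 493 · 81 · 9 ≡ 155 (mod 3239).
Since 155 ≠ 1, base 3 is a Fermat witness: 3239 is composite.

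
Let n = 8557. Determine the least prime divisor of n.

8557 is odd.
Digit sum 25, not divisible by 3.
Ends in 7: not divisible by 5.
7: 8557 = 7·1222 + 3
11: 8557 = 11·777 + 10
13: 8557 = 13·658 + 3
17: 8557 = 17·503 + 6
19: 8557 = 19·450 + 7
23: 8557 = 23·372 + 1
29: 8557 = 29·295 + 2
31: 8557 = 31·276 + 1
37: 8557 = 37·231 + 10
41: 8557 = 41·208 + 29
43: 8557 = 43·199

43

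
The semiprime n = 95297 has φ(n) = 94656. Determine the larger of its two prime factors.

409

φ(n) = (p−1)(q−1) = n − (p+q) + 1, so p + q = 95297 − 94656 + 1 = 642.
p and q are the roots of t² − 642t + 95297 = 0.
Discriminant: 642² − 4·95297 = 412164 − 381188 = 30976; √30976 = 176.
q = (642 − 176)/2 = 233, p = (642 + 176)/2 = 409.
Check: 233 · 409 = 95297.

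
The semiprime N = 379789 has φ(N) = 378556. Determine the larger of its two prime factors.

647

φ(n) = (p−1)(q−1) = n − (p+q) + 1, so p + q = 379789 − 378556 + 1 = 1234.
p and q are the roots of t² − 1234t + 379789 = 0.
Discriminant: 1234² − 4·379789 = 1522756 − 1519156 = 3600; √3600 = 60.
q = (1234 − 60)/2 = 587, p = (1234 + 60)/2 = 647.
Check: 587 · 647 = 379789.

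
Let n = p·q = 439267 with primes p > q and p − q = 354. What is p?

Since p = q + 354, we have 439267 = q(q + 354), so q² + 354q − 439267 = 0.
Discriminant: 354² + 4·439267 = 125316 + 1757068 = 1882384; √1882384 = 1372.
q = (−354 + 1372)/2 = 509, and p = q + 354 = 863.
Check: 509 · 863 = 439267.

863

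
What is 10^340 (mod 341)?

10^1 ≡ 10 (mod 341)
10^2 ≡ 10^2 = 100 ≡ 100 (mod 341)
10^4 ≡ 100^2 = 10000 ≡ 111 (mod 341)
10^8 ≡ 111^2 = 12321 ≡ 45 (mod 341)
10^16 ≡ 45^2 = 2025 ≡ 320 (mod 341)
10^32 ≡ 320^2 = 102400 ≡ 100 (mod 341)
10^64 ≡ 100^2 = 10000 ≡ 111 (mod 341)
10^128 ≡ 111^2 = 12321 ≡ 45 (mod 341)
10^256 ≡ 45^2 = 2025 ≡ 320 (mod 341)
340 = 256 + 64 + 16 + 4 in binary powers of 2.
So 10^340 ≡ 320 · 111 · 320 · 111 ≡ 67 (mod 341).
Since 67 ≠ 1, base 10 is a Fermat witness: 341 is composite.

67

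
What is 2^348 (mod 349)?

2^1 ≡ 2 (mod 349)
2^2 ≡ 2^2 = 4 ≡ 4 (mod 349)
2^4 ≡ 4^2 = 16 ≡ 16 (mod 349)
2^8 ≡ 16^2 = 256 ≡ 256 (mod 349)
2^16 ≡ 256^2 = 65536 ≡ 273 (mod 349)
2^32 ≡ 273^2 = 74529 ≡ 192 (mod 349)
2^64 ≡ 192^2 = 36864 ≡ 219 (mod 349)
2^128 ≡ 219^2 = 47961 ≡ 148 (mod 349)
2^256 ≡ 148^2 = 21904 ≡ 266 (mod 349)
348 = 256 + 64 + 16 + 8 + 4 in binary powers of 2.
So 2^348 ≡ 266 · 219 · 273 · 256 · 16 ≡ 1 (mod 349).
Since the result is 1, base 2 gives no evidence that 349 is composite.

1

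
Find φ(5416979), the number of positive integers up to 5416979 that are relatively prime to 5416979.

Factor: 5416979 = 163 · 167 · 199.
φ(5416979) = (163−1) · (167−1) · (199−1) = 162 · 166 · 198 = 5324616.

5324616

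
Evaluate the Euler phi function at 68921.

67240

Factor: 68921 = 41^3.
φ(68921) = 41^2·(41−1) = 67240.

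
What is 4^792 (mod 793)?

508

4^1 ≡ 4 (mod 793)
4^2 ≡ 4^2 = 16 ≡ 16 (mod 793)
4^4 ≡ 16^2 = 256 ≡ 256 (mod 793)
4^8 ≡ 256^2 = 65536 ≡ 510 (mod 793)
4^16 ≡ 510^2 = 260100 ≡ 789 (mod 793)
4^32 ≡ 789^2 = 622521 ≡ 16 (mod 793)
4^64 ≡ 16^2 = 256 ≡ 256 (mod 793)
4^128 ≡ 256^2 = 65536 ≡ 510 (mod 793)
4^256 ≡ 510^2 = 260100 ≡ 789 (mod 793)
4^512 ≡ 789^2 = 622521 ≡ 16 (mod 793)
792 = 512 + 256 + 16 + 8 in binary powers of 2.
So 4^792 ≡ 16 · 789 · 789 · 510 ≡ 508 (mod 793).
Since 508 ≠ 1, base 4 is a Fermat witness: 793 is composite.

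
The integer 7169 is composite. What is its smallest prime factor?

67

7169 is odd.
Digit sum 23, not divisible by 3.
Ends in 9: not divisible by 5.
7: 7169 = 7·1024 + 1
11: 7169 = 11·651 + 8
13: 7169 = 13·551 + 6
17: 7169 = 17·421 + 12
19: 7169 = 19·377 + 6
23: 7169 = 23·311 + 16
29: 7169 = 29·247 + 6
31: 7169 = 31·231 + 8
37: 7169 = 37·193 + 28
41: 7169 = 41·174 + 35
43: 7169 = 43·166 + 31
47: 7169 = 47·152 + 25
53: 7169 = 53·135 + 14
59: 7169 = 59·121 + 30
61: 7169 = 61·117 + 32
67: 7169 = 67·107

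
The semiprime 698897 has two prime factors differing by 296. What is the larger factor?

Since p = q + 296, we have 698897 = q(q + 296), so q² + 296q − 698897 = 0.
Discriminant: 296² + 4·698897 = 87616 + 2795588 = 2883204; √2883204 = 1698.
q = (−296 + 1698)/2 = 701, and p = q + 296 = 997.
Check: 701 · 997 = 698897.

997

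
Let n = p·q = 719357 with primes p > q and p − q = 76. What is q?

Since p = q + 76, we have 719357 = q(q + 76), so q² + 76q − 719357 = 0.
Discriminant: 76² + 4·719357 = 5776 + 2877428 = 2883204; √2883204 = 1698.
q = (−76 + 1698)/2 = 811, and p = q + 76 = 887.
Check: 811 · 887 = 719357.

811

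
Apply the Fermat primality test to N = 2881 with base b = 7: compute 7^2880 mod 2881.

7^1 ≡ 7 (mod 2881)
7^2 ≡ 7^2 = 49 ≡ 49 (mod 2881)
7^4 ≡ 49^2 = 2401 ≡ 2401 (mod 2881)
7^8 ≡ 2401^2 = 5764801 ≡ 2801 (mod 2881)
7^16 ≡ 2801^2 = 7845601 ≡ 638 (mod 2881)
7^32 ≡ 638^2 = 407044 ≡ 823 (mod 2881)
7^64 ≡ 823^2 = 677329 ≡ 294 (mod 2881)
7^128 ≡ 294^2 = 86436 ≡ 6 (mod 2881)
7^256 ≡ 6^2 = 36 ≡ 36 (mod 2881)
7^512 ≡ 36^2 = 1296 ≡ 1296 (mod 2881)
7^1024 ≡ 1296^2 = 1679616 ≡ 2874 (mod 2881)
7^2048 ≡ 2874^2 = 8259876 ≡ 49 (mod 2881)
2880 = 2048 + 512 + 256 + 64 in binary powers of 2.
So 7^2880 ≡ 49 · 1296 · 36 · 294 ≡ 560 (mod 2881).
Since 560 ≠ 1, base 7 is a Fermat witness: 2881 is composite.

560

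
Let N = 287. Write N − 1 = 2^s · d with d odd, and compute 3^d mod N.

287 − 1 = 286 = 2^1 · 143, so d = 143.
3^1 ≡ 3 (mod 287)
3^2 ≡ 3^2 = 9 ≡ 9 (mod 287)
3^4 ≡ 9^2 = 81 ≡ 81 (mod 287)
3^8 ≡ 81^2 = 6561 ≡ 247 (mod 287)
3^16 ≡ 247^2 = 61009 ≡ 165 (mod 287)
3^32 ≡ 165^2 = 27225 ≡ 247 (mod 287)
3^64 ≡ 247^2 = 61009 ≡ 165 (mod 287)
3^128 ≡ 165^2 = 27225 ≡ 247 (mod 287)
143 = 128 + 8 + 4 + 2 + 1 in binary powers of 2.
So 3^143 ≡ 247 · 247 · 81 · 9 · 3 ≡ 96 (mod 287).
Squaring chain: 96; never reaches −1, so base 3 is a Miller–Rabin witness that 287 is composite.

96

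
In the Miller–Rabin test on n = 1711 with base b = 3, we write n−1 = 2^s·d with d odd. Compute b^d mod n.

1711 − 1 = 1710 = 2^1 · 855, so d = 855.
3^1 ≡ 3 (mod 1711)
3^2 ≡ 3^2 = 9 ≡ 9 (mod 1711)
3^4 ≡ 9^2 = 81 ≡ 81 (mod 1711)
3^8 ≡ 81^2 = 6561 ≡ 1428 (mod 1711)
3^16 ≡ 1428^2 = 2039184 ≡ 1383 (mod 1711)
3^32 ≡ 1383^2 = 1912689 ≡ 1502 (mod 1711)
3^64 ≡ 1502^2 = 2256004 ≡ 906 (mod 1711)
3^128 ≡ 906^2 = 820836 ≡ 1267 (mod 1711)
3^256 ≡ 1267^2 = 1605289 ≡ 371 (mod 1711)
3^512 ≡ 371^2 = 137641 ≡ 761 (mod 1711)
855 = 512 + 256 + 64 + 16 + 4 + 2 + 1 in binary powers of 2.
So 3^855 ≡ 761 · 371 · 906 · 1383 · 81 · 9 · 3 ≡ 606 (mod 1711).
Squaring chain: 606; never reaches −1, so base 3 is a Miller–Rabin witness that 1711 is composite.

606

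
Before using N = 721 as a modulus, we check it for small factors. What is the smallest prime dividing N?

7

721 is odd.
Digit sum 10, not divisible by 3.
Ends in 1: not divisible by 5.
7: 721 = 7·103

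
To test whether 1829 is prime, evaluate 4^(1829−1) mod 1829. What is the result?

4^1 ≡ 4 (mod 1829)
4^2 ≡ 4^2 = 16 ≡ 16 (mod 1829)
4^4 ≡ 16^2 = 256 ≡ 256 (mod 1829)
4^8 ≡ 256^2 = 65536 ≡ 1521 (mod 1829)
4^16 ≡ 1521^2 = 2313441 ≡ 1585 (mod 1829)
4^32 ≡ 1585^2 = 2512225 ≡ 1008 (mod 1829)
4^64 ≡ 1008^2 = 1016064 ≡ 969 (mod 1829)
4^128 ≡ 969^2 = 938961 ≡ 684 (mod 1829)
4^256 ≡ 684^2 = 467856 ≡ 1461 (mod 1829)
4^512 ≡ 1461^2 = 2134521 ≡ 78 (mod 1829)
4^1024 ≡ 78^2 = 6084 ≡ 597 (mod 1829)
1828 = 1024 + 512 + 256 + 32 + 4 in binary powers of 2.
So 4^1828 ≡ 597 · 78 · 1461 · 1008 · 256 ≡ 653 (mod 1829).
Since 653 ≠ 1, base 4 is a Fermat witness: 1829 is composite.

653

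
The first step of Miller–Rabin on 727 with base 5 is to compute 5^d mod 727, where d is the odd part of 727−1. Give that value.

726

727 − 1 = 726 = 2^1 · 363, so d = 363.
5^1 ≡ 5 (mod 727)
5^2 ≡ 5^2 = 25 ≡ 25 (mod 727)
5^4 ≡ 25^2 = 625 ≡ 625 (mod 727)
5^8 ≡ 625^2 = 390625 ≡ 226 (mod 727)
5^16 ≡ 226^2 = 51076 ≡ 186 (mod 727)
5^32 ≡ 186^2 = 34596 ≡ 427 (mod 727)
5^64 ≡ 427^2 = 182329 ≡ 579 (mod 727)
5^128 ≡ 579^2 = 335241 ≡ 94 (mod 727)
5^256 ≡ 94^2 = 8836 ≡ 112 (mod 727)
363 = 256 + 64 + 32 + 8 + 2 + 1 in binary powers of 2.
So 5^363 ≡ 112 · 579 · 427 · 226 · 25 · 5 ≡ 726 (mod 727).
Since 5^d ≡ 726 (mod 727), base 5 does not prove 727 composite.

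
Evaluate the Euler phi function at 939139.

Factor: 939139 = 67 · 107 · 131.
φ(939139) = (67−1) · (107−1) · (131−1) = 66 · 106 · 130 = 909480.

909480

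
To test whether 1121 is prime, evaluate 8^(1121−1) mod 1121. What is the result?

8^1 ≡ 8 (mod 1121)
8^2 ≡ 8^2 = 64 ≡ 64 (mod 1121)
8^4 ≡ 64^2 = 4096 ≡ 733 (mod 1121)
8^8 ≡ 733^2 = 537289 ≡ 330 (mod 1121)
8^16 ≡ 330^2 = 108900 ≡ 163 (mod 1121)
8^32 ≡ 163^2 = 26569 ≡ 786 (mod 1121)
8^64 ≡ 786^2 = 617796 ≡ 125 (mod 1121)
8^128 ≡ 125^2 = 15625 ≡ 1052 (mod 1121)
8^256 ≡ 1052^2 = 1106704 ≡ 277 (mod 1121)
8^512 ≡ 277^2 = 76729 ≡ 501 (mod 1121)
8^1024 ≡ 501^2 = 251001 ≡ 1018 (mod 1121)
1120 = 1024 + 64 + 32 in binary powers of 2.
So 8^1120 ≡ 1018 · 125 · 786 ≡ 638 (mod 1121).
Since 638 ≠ 1, base 8 is a Fermat witness: 1121 is composite.

638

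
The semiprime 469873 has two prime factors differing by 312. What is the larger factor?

Since p = q + 312, we have 469873 = q(q + 312), so q² + 312q − 469873 = 0.
Discriminant: 312² + 4·469873 = 97344 + 1879492 = 1976836; √1976836 = 1406.
q = (−312 + 1406)/2 = 547, and p = q + 312 = 859.
Check: 547 · 859 = 469873.

859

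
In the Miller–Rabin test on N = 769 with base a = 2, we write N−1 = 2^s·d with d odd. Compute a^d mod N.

8

769 − 1 = 768 = 2^8 · 3, so d = 3.
2^1 ≡ 2 (mod 769)
2^2 ≡ 2^2 = 4 ≡ 4 (mod 769)
3 = 2 + 1 in binary powers of 2.
So 2^3 ≡ 4 · 2 ≡ 8 (mod 769).
Squaring chain: 8 → 64 → 251 → 712 → 173 → 707 → 768 → 1; reaches −1, so base 2 does not prove 769 composite.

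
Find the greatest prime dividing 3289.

23

3289 = 11 · 299
299 = 13 · 23
23 is prime.
So 3289 = 11 · 13 · 23; the largest prime factor is 23.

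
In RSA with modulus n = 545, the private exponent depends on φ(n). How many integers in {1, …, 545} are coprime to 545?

432

Factor: 545 = 5 · 109.
φ(545) = (5−1) · (109−1) = 4 · 108 = 432.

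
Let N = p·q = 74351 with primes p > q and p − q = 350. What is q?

149

Since p = q + 350, we have 74351 = q(q + 350), so q² + 350q − 74351 = 0.
Discriminant: 350² + 4·74351 = 122500 + 297404 = 419904; √419904 = 648.
q = (−350 + 648)/2 = 149, and p = q + 350 = 499.
Check: 149 · 499 = 74351.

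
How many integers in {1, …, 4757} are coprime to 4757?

4620

Factor: 4757 = 67 · 71.
φ(4757) = (67−1) · (71−1) = 66 · 70 = 4620.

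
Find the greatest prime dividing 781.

71

781 = 11 · 71
71 is prime.
So 781 = 11 · 71; the largest prime factor is 71.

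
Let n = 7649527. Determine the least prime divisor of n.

7649527 is odd.
Digit sum 40, not divisible by 3.
Ends in 7: not divisible by 5.
7: 7649527 = 7·1092789 + 4
11: 7649527 = 11·695411 + 6
13: 7649527 = 13·588425 + 2
17: 7649527 = 17·449972 + 3
19: 7649527 = 19·402606 + 13
23: 7649527 = 23·332588 + 3
29: 7649527 = 29·263776 + 23
31: 7649527 = 31·246758 + 29
37: 7649527 = 37·206743 + 36
41: 7649527 = 41·186573 + 34
43: 7649527 = 43·177895 + 42
47: 7649527 = 47·162755 + 42
53: 7649527 = 53·144330 + 37
59: 7649527 = 59·129653

59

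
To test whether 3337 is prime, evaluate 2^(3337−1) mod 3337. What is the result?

1835

2^1 ≡ 2 (mod 3337)
2^2 ≡ 2^2 = 4 ≡ 4 (mod 3337)
2^4 ≡ 4^2 = 16 ≡ 16 (mod 3337)
2^8 ≡ 16^2 = 256 ≡ 256 (mod 3337)
2^16 ≡ 256^2 = 65536 ≡ 2133 (mod 3337)
2^32 ≡ 2133^2 = 4549689 ≡ 1358 (mod 3337)
2^64 ≡ 1358^2 = 1844164 ≡ 2140 (mod 3337)
2^128 ≡ 2140^2 = 4579600 ≡ 1236 (mod 3337)
2^256 ≡ 1236^2 = 1527696 ≡ 2687 (mod 3337)
2^512 ≡ 2687^2 = 7219969 ≡ 2038 (mod 3337)
2^1024 ≡ 2038^2 = 4153444 ≡ 2216 (mod 3337)
2^2048 ≡ 2216^2 = 4910656 ≡ 1929 (mod 3337)
3336 = 2048 + 1024 + 256 + 8 in binary powers of 2.
So 2^3336 ≡ 1929 · 2216 · 2687 · 256 ≡ 1835 (mod 3337).
Since 1835 ≠ 1, base 2 is a Fermat witness: 3337 is composite.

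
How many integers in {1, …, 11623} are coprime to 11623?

11368

Factor: 11623 = 59 · 197.
φ(11623) = (59−1) · (197−1) = 58 · 196 = 11368.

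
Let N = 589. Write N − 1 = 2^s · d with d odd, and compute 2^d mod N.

407

589 − 1 = 588 = 2^2 · 147, so d = 147.
2^1 ≡ 2 (mod 589)
2^2 ≡ 2^2 = 4 ≡ 4 (mod 589)
2^4 ≡ 4^2 = 16 ≡ 16 (mod 589)
2^8 ≡ 16^2 = 256 ≡ 256 (mod 589)
2^16 ≡ 256^2 = 65536 ≡ 157 (mod 589)
2^32 ≡ 157^2 = 24649 ≡ 500 (mod 589)
2^64 ≡ 500^2 = 250000 ≡ 264 (mod 589)
2^128 ≡ 264^2 = 69696 ≡ 194 (mod 589)
147 = 128 + 16 + 2 + 1 in binary powers of 2.
So 2^147 ≡ 194 · 157 · 4 · 2 ≡ 407 (mod 589).
Squaring chain: 407 → 140; never reaches −1, so base 2 is a Miller–Rabin witness that 589 is composite.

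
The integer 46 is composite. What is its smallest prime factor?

46 is even: 2 divides it.

2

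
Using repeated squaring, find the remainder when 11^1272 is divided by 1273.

533

11^1 ≡ 11 (mod 1273)
11^2 ≡ 11^2 = 121 ≡ 121 (mod 1273)
11^4 ≡ 121^2 = 14641 ≡ 638 (mod 1273)
11^8 ≡ 638^2 = 407044 ≡ 957 (mod 1273)
11^16 ≡ 957^2 = 915849 ≡ 562 (mod 1273)
11^32 ≡ 562^2 = 315844 ≡ 140 (mod 1273)
11^64 ≡ 140^2 = 19600 ≡ 505 (mod 1273)
11^128 ≡ 505^2 = 255025 ≡ 425 (mod 1273)
11^256 ≡ 425^2 = 180625 ≡ 1132 (mod 1273)
11^512 ≡ 1132^2 = 1281424 ≡ 786 (mod 1273)
11^1024 ≡ 786^2 = 617796 ≡ 391 (mod 1273)
1272 = 1024 + 128 + 64 + 32 + 16 + 8 in binary powers of 2.
So 11^1272 ≡ 391 · 425 · 505 · 140 · 562 · 957 ≡ 533 (mod 1273).
Since 533 ≠ 1, base 11 is a Fermat witness: 1273 is composite.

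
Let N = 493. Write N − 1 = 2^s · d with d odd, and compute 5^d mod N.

493 − 1 = 492 = 2^2 · 123, so d = 123.
5^1 ≡ 5 (mod 493)
5^2 ≡ 5^2 = 25 ≡ 25 (mod 493)
5^4 ≡ 25^2 = 625 ≡ 132 (mod 493)
5^8 ≡ 132^2 = 17424 ≡ 169 (mod 493)
5^16 ≡ 169^2 = 28561 ≡ 460 (mod 493)
5^32 ≡ 460^2 = 211600 ≡ 103 (mod 493)
5^64 ≡ 103^2 = 10609 ≡ 256 (mod 493)
123 = 64 + 32 + 16 + 8 + 2 + 1 in binary powers of 2.
So 5^123 ≡ 256 · 103 · 460 · 169 · 25 · 5 ≡ 419 (mod 493).
Squaring chain: 419 → 53; never reaches −1, so base 5 is a Miller–Rabin witness that 493 is composite.

419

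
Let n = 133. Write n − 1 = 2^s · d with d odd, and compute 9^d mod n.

106

133 − 1 = 132 = 2^2 · 33, so d = 33.
9^1 ≡ 9 (mod 133)
9^2 ≡ 9^2 = 81 ≡ 81 (mod 133)
9^4 ≡ 81^2 = 6561 ≡ 44 (mod 133)
9^8 ≡ 44^2 = 1936 ≡ 74 (mod 133)
9^16 ≡ 74^2 = 5476 ≡ 23 (mod 133)
9^32 ≡ 23^2 = 529 ≡ 130 (mod 133)
33 = 32 + 1 in binary powers of 2.
So 9^33 ≡ 130 · 9 ≡ 106 (mod 133).
Squaring chain: 106 → 64; never reaches −1, so base 9 is a Miller–Rabin witness that 133 is composite.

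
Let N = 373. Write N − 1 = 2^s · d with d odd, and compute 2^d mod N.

373 − 1 = 372 = 2^2 · 93, so d = 93.
2^1 ≡ 2 (mod 373)
2^2 ≡ 2^2 = 4 ≡ 4 (mod 373)
2^4 ≡ 4^2 = 16 ≡ 16 (mod 373)
2^8 ≡ 16^2 = 256 ≡ 256 (mod 373)
2^16 ≡ 256^2 = 65536 ≡ 261 (mod 373)
2^32 ≡ 261^2 = 68121 ≡ 235 (mod 373)
2^64 ≡ 235^2 = 55225 ≡ 21 (mod 373)
93 = 64 + 16 + 8 + 4 + 1 in binary powers of 2.
So 2^93 ≡ 21 · 261 · 256 · 16 · 2 ≡ 104 (mod 373).
Squaring chain: 104 → 372; reaches −1, so base 2 does not prove 373 composite.

104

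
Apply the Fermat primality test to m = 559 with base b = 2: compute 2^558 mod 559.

441

2^1 ≡ 2 (mod 559)
2^2 ≡ 2^2 = 4 ≡ 4 (mod 559)
2^4 ≡ 4^2 = 16 ≡ 16 (mod 559)
2^8 ≡ 16^2 = 256 ≡ 256 (mod 559)
2^16 ≡ 256^2 = 65536 ≡ 133 (mod 559)
2^32 ≡ 133^2 = 17689 ≡ 360 (mod 559)
2^64 ≡ 360^2 = 129600 ≡ 471 (mod 559)
2^128 ≡ 471^2 = 221841 ≡ 477 (mod 559)
2^256 ≡ 477^2 = 227529 ≡ 16 (mod 559)
2^512 ≡ 16^2 = 256 ≡ 256 (mod 559)
558 = 512 + 32 + 8 + 4 + 2 in binary powers of 2.
So 2^558 ≡ 256 · 360 · 256 · 16 · 4 ≡ 441 (mod 559).
Since 441 ≠ 1, base 2 is a Fermat witness: 559 is composite.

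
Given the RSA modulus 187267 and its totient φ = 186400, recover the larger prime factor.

467

φ(n) = (p−1)(q−1) = n − (p+q) + 1, so p + q = 187267 − 186400 + 1 = 868.
p and q are the roots of t² − 868t + 187267 = 0.
Discriminant: 868² − 4·187267 = 753424 − 749068 = 4356; √4356 = 66.
q = (868 − 66)/2 = 401, p = (868 + 66)/2 = 467.
Check: 401 · 467 = 187267.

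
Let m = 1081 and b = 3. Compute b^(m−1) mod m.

768

3^1 ≡ 3 (mod 1081)
3^2 ≡ 3^2 = 9 ≡ 9 (mod 1081)
3^4 ≡ 9^2 = 81 ≡ 81 (mod 1081)
3^8 ≡ 81^2 = 6561 ≡ 75 (mod 1081)
3^16 ≡ 75^2 = 5625 ≡ 220 (mod 1081)
3^32 ≡ 220^2 = 48400 ≡ 836 (mod 1081)
3^64 ≡ 836^2 = 698896 ≡ 570 (mod 1081)
3^128 ≡ 570^2 = 324900 ≡ 600 (mod 1081)
3^256 ≡ 600^2 = 360000 ≡ 27 (mod 1081)
3^512 ≡ 27^2 = 729 ≡ 729 (mod 1081)
3^1024 ≡ 729^2 = 531441 ≡ 670 (mod 1081)
1080 = 1024 + 32 + 16 + 8 in binary powers of 2.
So 3^1080 ≡ 670 · 836 · 220 · 75 ≡ 768 (mod 1081).
Since 768 ≠ 1, base 3 is a Fermat witness: 1081 is composite.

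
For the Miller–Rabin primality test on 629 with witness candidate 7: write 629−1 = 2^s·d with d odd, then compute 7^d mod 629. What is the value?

629 − 1 = 628 = 2^2 · 157, so d = 157.
7^1 ≡ 7 (mod 629)
7^2 ≡ 7^2 = 49 ≡ 49 (mod 629)
7^4 ≡ 49^2 = 2401 ≡ 514 (mod 629)
7^8 ≡ 514^2 = 264196 ≡ 16 (mod 629)
7^16 ≡ 16^2 = 256 ≡ 256 (mod 629)
7^32 ≡ 256^2 = 65536 ≡ 120 (mod 629)
7^64 ≡ 120^2 = 14400 ≡ 562 (mod 629)
7^128 ≡ 562^2 = 315844 ≡ 86 (mod 629)
157 = 128 + 16 + 8 + 4 + 1 in binary powers of 2.
So 7^157 ≡ 86 · 256 · 16 · 514 · 7 ≡ 329 (mod 629).
Squaring chain: 329 → 53; never reaches −1, so base 7 is a Miller–Rabin witness that 629 is composite.

329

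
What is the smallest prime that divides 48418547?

48418547 is odd.
Digit sum 41, not divisible by 3.
Ends in 7: not divisible by 5.
7: 48418547 = 7·6916935 + 2
11: 48418547 = 11·4401686 + 1
13: 48418547 = 13·3724503 + 8
17: 48418547 = 17·2848149 + 14
19: 48418547 = 19·2548344 + 11
23: 48418547 = 23·2105154 + 5
29: 48418547 = 29·1669605 + 2
31: 48418547 = 31·1561888 + 19
37: 48418547 = 37·1308609 + 14
41: 48418547 = 41·1180940 + 7
43: 48418547 = 43·1126012 + 31
47: 48418547 = 47·1030181 + 40
53: 48418547 = 53·913557 + 26
59: 48418547 = 59·820653 + 20
61: 48418547 = 61·793746 + 41
67: 48418547 = 67·722664 + 59
71: 48418547 = 71·681951 + 26
73: 48418547 = 73·663267 + 56
79: 48418547 = 79·612893

79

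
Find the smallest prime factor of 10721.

10721 is odd.
Digit sum 11, not divisible by 3.
Ends in 1: not divisible by 5.
7: 10721 = 7·1531 + 4
11: 10721 = 11·974 + 7
13: 10721 = 13·824 + 9
17: 10721 = 17·630 + 11
19: 10721 = 19·564 + 5
23: 10721 = 23·466 + 3
29: 10721 = 29·369 + 20
31: 10721 = 31·345 + 26
37: 10721 = 37·289 + 28
41: 10721 = 41·261 + 20
43: 10721 = 43·249 + 14
47: 10721 = 47·228 + 5
53: 10721 = 53·202 + 15
59: 10721 = 59·181 + 42
61: 10721 = 61·175 + 46
67: 10721 = 67·160 + 1
71: 10721 = 71·151

71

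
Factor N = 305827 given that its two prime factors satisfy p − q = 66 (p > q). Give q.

521

Since p = q + 66, we have 305827 = q(q + 66), so q² + 66q − 305827 = 0.
Discriminant: 66² + 4·305827 = 4356 + 1223308 = 1227664; √1227664 = 1108.
q = (−66 + 1108)/2 = 521, and p = q + 66 = 587.
Check: 521 · 587 = 305827.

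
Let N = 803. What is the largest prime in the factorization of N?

73

803 = 11 · 73
73 is prime.
So 803 = 11 · 73; the largest prime factor is 73.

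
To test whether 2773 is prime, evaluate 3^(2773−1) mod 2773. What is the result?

3^1 ≡ 3 (mod 2773)
3^2 ≡ 3^2 = 9 ≡ 9 (mod 2773)
3^4 ≡ 9^2 = 81 ≡ 81 (mod 2773)
3^8 ≡ 81^2 = 6561 ≡ 1015 (mod 2773)
3^16 ≡ 1015^2 = 1030225 ≡ 1442 (mod 2773)
3^32 ≡ 1442^2 = 2079364 ≡ 2387 (mod 2773)
3^64 ≡ 2387^2 = 5697769 ≡ 2027 (mod 2773)
3^128 ≡ 2027^2 = 4108729 ≡ 1916 (mod 2773)
3^256 ≡ 1916^2 = 3671056 ≡ 2377 (mod 2773)
3^512 ≡ 2377^2 = 5650129 ≡ 1528 (mod 2773)
3^1024 ≡ 1528^2 = 2334784 ≡ 2691 (mod 2773)
3^2048 ≡ 2691^2 = 7241481 ≡ 1178 (mod 2773)
2772 = 2048 + 512 + 128 + 64 + 16 + 4 in binary powers of 2.
So 3^2772 ≡ 1178 · 1528 · 1916 · 2027 · 1442 · 81 ≡ 1140 (mod 2773).
Since 1140 ≠ 1, base 3 is a Fermat witness: 2773 is composite.

1140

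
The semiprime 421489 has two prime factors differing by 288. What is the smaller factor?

Since p = q + 288, we have 421489 = q(q + 288), so q² + 288q − 421489 = 0.
Discriminant: 288² + 4·421489 = 82944 + 1685956 = 1768900; √1768900 = 1330.
q = (−288 + 1330)/2 = 521, and p = q + 288 = 809.
Check: 521 · 809 = 421489.

521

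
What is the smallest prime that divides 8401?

31

8401 is odd.
Digit sum 13, not divisible by 3.
Ends in 1: not divisible by 5.
7: 8401 = 7·1200 + 1
11: 8401 = 11·763 + 8
13: 8401 = 13·646 + 3
17: 8401 = 17·494 + 3
19: 8401 = 19·442 + 3
23: 8401 = 23·365 + 6
29: 8401 = 29·289 + 20
31: 8401 = 31·271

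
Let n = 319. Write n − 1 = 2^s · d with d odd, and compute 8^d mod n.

205

319 − 1 = 318 = 2^1 · 159, so d = 159.
8^1 ≡ 8 (mod 319)
8^2 ≡ 8^2 = 64 ≡ 64 (mod 319)
8^4 ≡ 64^2 = 4096 ≡ 268 (mod 319)
8^8 ≡ 268^2 = 71824 ≡ 49 (mod 319)
8^16 ≡ 49^2 = 2401 ≡ 168 (mod 319)
8^32 ≡ 168^2 = 28224 ≡ 152 (mod 319)
8^64 ≡ 152^2 = 23104 ≡ 136 (mod 319)
8^128 ≡ 136^2 = 18496 ≡ 313 (mod 319)
159 = 128 + 16 + 8 + 4 + 2 + 1 in binary powers of 2.
So 8^159 ≡ 313 · 168 · 49 · 268 · 64 · 8 ≡ 205 (mod 319).
Squaring chain: 205; never reaches −1, so base 8 is a Miller–Rabin witness that 319 is composite.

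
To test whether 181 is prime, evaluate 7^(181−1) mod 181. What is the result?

7^1 ≡ 7 (mod 181)
7^2 ≡ 7^2 = 49 ≡ 49 (mod 181)
7^4 ≡ 49^2 = 2401 ≡ 48 (mod 181)
7^8 ≡ 48^2 = 2304 ≡ 132 (mod 181)
7^16 ≡ 132^2 = 17424 ≡ 48 (mod 181)
7^32 ≡ 48^2 = 2304 ≡ 132 (mod 181)
7^64 ≡ 132^2 = 17424 ≡ 48 (mod 181)
7^128 ≡ 48^2 = 2304 ≡ 132 (mod 181)
180 = 128 + 32 + 16 + 4 in binary powers of 2.
So 7^180 ≡ 132 · 132 · 48 · 48 ≡ 1 (mod 181).
Since the result is 1, base 7 gives no evidence that 181 is composite.

1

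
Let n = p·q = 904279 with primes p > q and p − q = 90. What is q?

Since p = q + 90, we have 904279 = q(q + 90), so q² + 90q − 904279 = 0.
Discriminant: 90² + 4·904279 = 8100 + 3617116 = 3625216; √3625216 = 1904.
q = (−90 + 1904)/2 = 907, and p = q + 90 = 997.
Check: 907 · 997 = 904279.

907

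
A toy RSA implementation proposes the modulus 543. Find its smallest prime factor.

3

543 is odd.
Digit sum 12, divisible by 3.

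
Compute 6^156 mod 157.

1

6^1 ≡ 6 (mod 157)
6^2 ≡ 6^2 = 36 ≡ 36 (mod 157)
6^4 ≡ 36^2 = 1296 ≡ 40 (mod 157)
6^8 ≡ 40^2 = 1600 ≡ 30 (mod 157)
6^16 ≡ 30^2 = 900 ≡ 115 (mod 157)
6^32 ≡ 115^2 = 13225 ≡ 37 (mod 157)
6^64 ≡ 37^2 = 1369 ≡ 113 (mod 157)
6^128 ≡ 113^2 = 12769 ≡ 52 (mod 157)
156 = 128 + 16 + 8 + 4 in binary powers of 2.
So 6^156 ≡ 52 · 115 · 30 · 40 ≡ 1 (mod 157).
Since the result is 1, base 6 gives no evidence that 157 is composite.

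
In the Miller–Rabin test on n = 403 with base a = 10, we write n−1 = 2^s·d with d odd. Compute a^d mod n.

403 − 1 = 402 = 2^1 · 201, so d = 201.
10^1 ≡ 10 (mod 403)
10^2 ≡ 10^2 = 100 ≡ 100 (mod 403)
10^4 ≡ 100^2 = 10000 ≡ 328 (mod 403)
10^8 ≡ 328^2 = 107584 ≡ 386 (mod 403)
10^16 ≡ 386^2 = 148996 ≡ 289 (mod 403)
10^32 ≡ 289^2 = 83521 ≡ 100 (mod 403)
10^64 ≡ 100^2 = 10000 ≡ 328 (mod 403)
10^128 ≡ 328^2 = 107584 ≡ 386 (mod 403)
201 = 128 + 64 + 8 + 1 in binary powers of 2.
So 10^201 ≡ 386 · 328 · 386 · 10 ≡ 64 (mod 403).
Squaring chain: 64; never reaches −1, so base 10 is a Miller–Rabin witness that 403 is composite.

64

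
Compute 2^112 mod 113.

1

2^1 ≡ 2 (mod 113)
2^2 ≡ 2^2 = 4 ≡ 4 (mod 113)
2^4 ≡ 4^2 = 16 ≡ 16 (mod 113)
2^8 ≡ 16^2 = 256 ≡ 30 (mod 113)
2^16 ≡ 30^2 = 900 ≡ 109 (mod 113)
2^32 ≡ 109^2 = 11881 ≡ 16 (mod 113)
2^64 ≡ 16^2 = 256 ≡ 30 (mod 113)
112 = 64 + 32 + 16 in binary powers of 2.
So 2^112 ≡ 30 · 16 · 109 ≡ 1 (mod 113).
Since the result is 1, base 2 gives no evidence that 113 is composite.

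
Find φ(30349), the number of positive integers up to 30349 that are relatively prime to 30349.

26400

Factor: 30349 = 11 · 31 · 89.
φ(30349) = (11−1) · (31−1) · (89−1) = 10 · 30 · 88 = 26400.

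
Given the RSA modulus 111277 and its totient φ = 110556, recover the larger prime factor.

φ(n) = (p−1)(q−1) = n − (p+q) + 1, so p + q = 111277 − 110556 + 1 = 722.
p and q are the roots of t² − 722t + 111277 = 0.
Discriminant: 722² − 4·111277 = 521284 − 445108 = 76176; √76176 = 276.
q = (722 − 276)/2 = 223, p = (722 + 276)/2 = 499.
Check: 223 · 499 = 111277.

499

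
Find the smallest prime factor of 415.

415 is odd.
Digit sum 10, not divisible by 3.
Ends in 5: divisible by 5.

5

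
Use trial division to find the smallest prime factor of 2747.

2747 is odd.
Digit sum 20, not divisible by 3.
Ends in 7: not divisible by 5.
7: 2747 = 7·392 + 3
11: 2747 = 11·249 + 8
13: 2747 = 13·211 + 4
17: 2747 = 17·161 + 10
19: 2747 = 19·144 + 11
23: 2747 = 23·119 + 10
29: 2747 = 29·94 + 21
31: 2747 = 31·88 + 19
37: 2747 = 37·74 + 9
41: 2747 = 41·67

41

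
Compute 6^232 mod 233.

1

6^1 ≡ 6 (mod 233)
6^2 ≡ 6^2 = 36 ≡ 36 (mod 233)
6^4 ≡ 36^2 = 1296 ≡ 131 (mod 233)
6^8 ≡ 131^2 = 17161 ≡ 152 (mod 233)
6^16 ≡ 152^2 = 23104 ≡ 37 (mod 233)
6^32 ≡ 37^2 = 1369 ≡ 204 (mod 233)
6^64 ≡ 204^2 = 41616 ≡ 142 (mod 233)
6^128 ≡ 142^2 = 20164 ≡ 126 (mod 233)
232 = 128 + 64 + 32 + 8 in binary powers of 2.
So 6^232 ≡ 126 · 142 · 204 · 152 ≡ 1 (mod 233).
Since the result is 1, base 6 gives no evidence that 233 is composite.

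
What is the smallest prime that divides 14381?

14381 is odd.
Digit sum 17, not divisible by 3.
Ends in 1: not divisible by 5.
7: 14381 = 7·2054 + 3
11: 14381 = 11·1307 + 4
13: 14381 = 13·1106 + 3
17: 14381 = 17·845 + 16
19: 14381 = 19·756 + 17
23: 14381 = 23·625 + 6
29: 14381 = 29·495 + 26
31: 14381 = 31·463 + 28
37: 14381 = 37·388 + 25
41: 14381 = 41·350 + 31
43: 14381 = 43·334 + 19
47: 14381 = 47·305 + 46
53: 14381 = 53·271 + 18
59: 14381 = 59·243 + 44
61: 14381 = 61·235 + 46
67: 14381 = 67·214 + 43
71: 14381 = 71·202 + 39
73: 14381 = 73·197

73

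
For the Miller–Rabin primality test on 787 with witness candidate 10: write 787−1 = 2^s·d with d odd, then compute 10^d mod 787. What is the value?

787 − 1 = 786 = 2^1 · 393, so d = 393.
10^1 ≡ 10 (mod 787)
10^2 ≡ 10^2 = 100 ≡ 100 (mod 787)
10^4 ≡ 100^2 = 10000 ≡ 556 (mod 787)
10^8 ≡ 556^2 = 309136 ≡ 632 (mod 787)
10^16 ≡ 632^2 = 399424 ≡ 415 (mod 787)
10^32 ≡ 415^2 = 172225 ≡ 659 (mod 787)
10^64 ≡ 659^2 = 434281 ≡ 644 (mod 787)
10^128 ≡ 644^2 = 414736 ≡ 774 (mod 787)
10^256 ≡ 774^2 = 599076 ≡ 169 (mod 787)
393 = 256 + 128 + 8 + 1 in binary powers of 2.
So 10^393 ≡ 169 · 774 · 632 · 10 ≡ 1 (mod 787).
Since 10^d ≡ 1 (mod 787), base 10 does not prove 787 composite.

1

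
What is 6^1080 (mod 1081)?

243

6^1 ≡ 6 (mod 1081)
6^2 ≡ 6^2 = 36 ≡ 36 (mod 1081)
6^4 ≡ 36^2 = 1296 ≡ 215 (mod 1081)
6^8 ≡ 215^2 = 46225 ≡ 823 (mod 1081)
6^16 ≡ 823^2 = 677329 ≡ 623 (mod 1081)
6^32 ≡ 623^2 = 388129 ≡ 50 (mod 1081)
6^64 ≡ 50^2 = 2500 ≡ 338 (mod 1081)
6^128 ≡ 338^2 = 114244 ≡ 739 (mod 1081)
6^256 ≡ 739^2 = 546121 ≡ 216 (mod 1081)
6^512 ≡ 216^2 = 46656 ≡ 173 (mod 1081)
6^1024 ≡ 173^2 = 29929 ≡ 742 (mod 1081)
1080 = 1024 + 32 + 16 + 8 in binary powers of 2.
So 6^1080 ≡ 742 · 50 · 623 · 823 ≡ 243 (mod 1081).
Since 243 ≠ 1, base 6 is a Fermat witness: 1081 is composite.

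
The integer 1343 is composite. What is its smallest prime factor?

1343 is odd.
Digit sum 11, not divisible by 3.
Ends in 3: not divisible by 5.
7: 1343 = 7·191 + 6
11: 1343 = 11·122 + 1
13: 1343 = 13·103 + 4
17: 1343 = 17·79

17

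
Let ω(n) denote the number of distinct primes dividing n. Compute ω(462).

462 = 2 · 231
231 = 3 · 77
77 = 7 · 11
462 = 2 · 3 · 7 · 11, which has 4 distinct prime factors.

4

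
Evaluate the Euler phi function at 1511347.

1471080

Factor: 1511347 = 83 · 131 · 139.
φ(1511347) = (83−1) · (131−1) · (139−1) = 82 · 130 · 138 = 1471080.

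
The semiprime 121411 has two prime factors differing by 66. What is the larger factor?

Since p = q + 66, we have 121411 = q(q + 66), so q² + 66q − 121411 = 0.
Discriminant: 66² + 4·121411 = 4356 + 485644 = 490000; √490000 = 700.
q = (−66 + 700)/2 = 317, and p = q + 66 = 383.
Check: 317 · 383 = 121411.

383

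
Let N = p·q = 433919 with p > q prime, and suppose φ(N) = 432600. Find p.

φ(n) = (p−1)(q−1) = n − (p+q) + 1, so p + q = 433919 − 432600 + 1 = 1320.
p and q are the roots of t² − 1320t + 433919 = 0.
Discriminant: 1320² − 4·433919 = 1742400 − 1735676 = 6724; √6724 = 82.
q = (1320 − 82)/2 = 619, p = (1320 + 82)/2 = 701.
Check: 619 · 701 = 433919.

701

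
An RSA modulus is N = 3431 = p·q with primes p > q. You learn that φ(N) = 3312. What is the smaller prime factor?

φ(n) = (p−1)(q−1) = n − (p+q) + 1, so p + q = 3431 − 3312 + 1 = 120.
p and q are the roots of t² − 120t + 3431 = 0.
Discriminant: 120² − 4·3431 = 14400 − 13724 = 676; √676 = 26.
q = (120 − 26)/2 = 47, p = (120 + 26)/2 = 73.
Check: 47 · 73 = 3431.

47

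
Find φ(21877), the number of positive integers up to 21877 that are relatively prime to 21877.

21580

Factor: 21877 = 131 · 167.
φ(21877) = (131−1) · (167−1) = 130 · 166 = 21580.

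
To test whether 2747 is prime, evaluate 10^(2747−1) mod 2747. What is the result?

1322

10^1 ≡ 10 (mod 2747)
10^2 ≡ 10^2 = 100 ≡ 100 (mod 2747)
10^4 ≡ 100^2 = 10000 ≡ 1759 (mod 2747)
10^8 ≡ 1759^2 = 3094081 ≡ 959 (mod 2747)
10^16 ≡ 959^2 = 919681 ≡ 2183 (mod 2747)
10^32 ≡ 2183^2 = 4765489 ≡ 2191 (mod 2747)
10^64 ≡ 2191^2 = 4800481 ≡ 1472 (mod 2747)
10^128 ≡ 1472^2 = 2166784 ≡ 2148 (mod 2747)
10^256 ≡ 2148^2 = 4613904 ≡ 1691 (mod 2747)
10^512 ≡ 1691^2 = 2859481 ≡ 2601 (mod 2747)
10^1024 ≡ 2601^2 = 6765201 ≡ 2087 (mod 2747)
10^2048 ≡ 2087^2 = 4355569 ≡ 1574 (mod 2747)
2746 = 2048 + 512 + 128 + 32 + 16 + 8 + 2 in binary powers of 2.
So 10^2746 ≡ 1574 · 2601 · 2148 · 2191 · 2183 · 959 · 100 ≡ 1322 (mod 2747).
Since 1322 ≠ 1, base 10 is a Fermat witness: 2747 is composite.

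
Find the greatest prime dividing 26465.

26465 = 5 · 5293
5293 = 67 · 79
79 is prime.
So 26465 = 5 · 67 · 79; the largest prime factor is 79.

79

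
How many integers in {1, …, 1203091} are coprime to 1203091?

1168128

Factor: 1203091 = 79 · 97 · 157.
φ(1203091) = (79−1) · (97−1) · (157−1) = 78 · 96 · 156 = 1168128.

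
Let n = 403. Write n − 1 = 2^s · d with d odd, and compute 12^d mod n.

403 − 1 = 402 = 2^1 · 201, so d = 201.
12^1 ≡ 12 (mod 403)
12^2 ≡ 12^2 = 144 ≡ 144 (mod 403)
12^4 ≡ 144^2 = 20736 ≡ 183 (mod 403)
12^8 ≡ 183^2 = 33489 ≡ 40 (mod 403)
12^16 ≡ 40^2 = 1600 ≡ 391 (mod 403)
12^32 ≡ 391^2 = 152881 ≡ 144 (mod 403)
12^64 ≡ 144^2 = 20736 ≡ 183 (mod 403)
12^128 ≡ 183^2 = 33489 ≡ 40 (mod 403)
201 = 128 + 64 + 8 + 1 in binary powers of 2.
So 12^201 ≡ 40 · 183 · 40 · 12 ≡ 246 (mod 403).
Squaring chain: 246; never reaches −1, so base 12 is a Miller–Rabin witness that 403 is composite.

246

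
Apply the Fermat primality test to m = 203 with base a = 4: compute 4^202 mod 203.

4^1 ≡ 4 (mod 203)
4^2 ≡ 4^2 = 16 ≡ 16 (mod 203)
4^4 ≡ 16^2 = 256 ≡ 53 (mod 203)
4^8 ≡ 53^2 = 2809 ≡ 170 (mod 203)
4^16 ≡ 170^2 = 28900 ≡ 74 (mod 203)
4^32 ≡ 74^2 = 5476 ≡ 198 (mod 203)
4^64 ≡ 198^2 = 39204 ≡ 25 (mod 203)
4^128 ≡ 25^2 = 625 ≡ 16 (mod 203)
202 = 128 + 64 + 8 + 2 in binary powers of 2.
So 4^202 ≡ 16 · 25 · 170 · 16 ≡ 123 (mod 203).
Since 123 ≠ 1, base 4 is a Fermat witness: 203 is composite.

123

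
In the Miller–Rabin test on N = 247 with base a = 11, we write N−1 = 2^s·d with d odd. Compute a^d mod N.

247 − 1 = 246 = 2^1 · 123, so d = 123.
11^1 ≡ 11 (mod 247)
11^2 ≡ 11^2 = 121 ≡ 121 (mod 247)
11^4 ≡ 121^2 = 14641 ≡ 68 (mod 247)
11^8 ≡ 68^2 = 4624 ≡ 178 (mod 247)
11^16 ≡ 178^2 = 31684 ≡ 68 (mod 247)
11^32 ≡ 68^2 = 4624 ≡ 178 (mod 247)
11^64 ≡ 178^2 = 31684 ≡ 68 (mod 247)
123 = 64 + 32 + 16 + 8 + 2 + 1 in binary powers of 2.
So 11^123 ≡ 68 · 178 · 68 · 178 · 121 · 11 ≡ 96 (mod 247).
Squaring chain: 96; never reaches −1, so base 11 is a Miller–Rabin witness that 247 is composite.

96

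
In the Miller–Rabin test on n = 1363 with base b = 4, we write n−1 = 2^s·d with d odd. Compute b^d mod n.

1363 − 1 = 1362 = 2^1 · 681, so d = 681.
4^1 ≡ 4 (mod 1363)
4^2 ≡ 4^2 = 16 ≡ 16 (mod 1363)
4^4 ≡ 16^2 = 256 ≡ 256 (mod 1363)
4^8 ≡ 256^2 = 65536 ≡ 112 (mod 1363)
4^16 ≡ 112^2 = 12544 ≡ 277 (mod 1363)
4^32 ≡ 277^2 = 76729 ≡ 401 (mod 1363)
4^64 ≡ 401^2 = 160801 ≡ 1330 (mod 1363)
4^128 ≡ 1330^2 = 1768900 ≡ 1089 (mod 1363)
4^256 ≡ 1089^2 = 1185921 ≡ 111 (mod 1363)
4^512 ≡ 111^2 = 12321 ≡ 54 (mod 1363)
681 = 512 + 128 + 32 + 8 + 1 in binary powers of 2.
So 4^681 ≡ 54 · 1089 · 401 · 112 · 4 ≡ 361 (mod 1363).
Squaring chain: 361; never reaches −1, so base 4 is a Miller–Rabin witness that 1363 is composite.

361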